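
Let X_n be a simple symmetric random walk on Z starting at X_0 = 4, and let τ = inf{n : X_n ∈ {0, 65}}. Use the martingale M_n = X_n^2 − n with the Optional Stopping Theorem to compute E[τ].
E[τ] = 244

M_n = X_n^2 − n is a martingale (since E[X_{n+1}^2 | F_n] = X_n^2 + 1). By OST (τ has finite mean in a bounded region), E[M_τ] = E[M_0] = X_0^2 − 0 = 4^2 = 16. Also E[M_τ] = E[X_τ^2] − E[τ]. The walk exits at 0 or 65, with P(hit 65 first) = 4/65, so E[X_τ^2] = 65^2 · 4/65 + 0 = 260. Thus E[τ] = E[X_τ^2] − E[M_τ] = 260 − 16 = 244 = 4(65 − 4) = 244.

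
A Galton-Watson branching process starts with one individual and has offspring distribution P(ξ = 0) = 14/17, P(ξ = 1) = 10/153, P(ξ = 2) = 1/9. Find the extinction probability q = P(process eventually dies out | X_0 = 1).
q = 1

Mean offspring μ = 0·14/17 + 1·10/153 + 2·1/9 = 44/153 ≤ 1. For μ ≤ 1 with offspring not concentrated at 1, the Galton-Watson process goes extinct almost surely, so q = 1.
(Algebraic check: The pgf is f(s) = 14/17 + 10/153·s + 1/9·s². The extinction probability q is the smallest fixed point of f in [0, 1]. Setting s = f(s):
  1/9·s² + (10/153 − 1)·s + 14/17 = 0
  1/9·s² − (14/17 + 1/9)·s + 14/17 = 0
which factors as (s − 1)·(1/9·s − 14/17) = 0, giving roots s = 1 and s = (14/17)/(1/9) = 126/17. Since 126/17 ≥ 1, the smallest root in [0, 1] is s = 1.)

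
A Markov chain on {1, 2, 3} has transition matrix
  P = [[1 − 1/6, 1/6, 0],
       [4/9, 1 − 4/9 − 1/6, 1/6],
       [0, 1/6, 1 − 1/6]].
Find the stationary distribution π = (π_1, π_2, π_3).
π = (4/7, 3/14, 3/14)

This is a birth-death chain on three states, which satisfies detailed balance: π_1 · P_{12} = π_2 · P_{21} and π_2 · P_{23} = π_3 · P_{32}.
From π_1 · 1/6 = π_2 · 4/9: π_2/π_1 = (1/6)/(4/9) = 3/8.
From π_2 · 1/6 = π_3 · 1/6: π_3/π_2 = (1/6)/(1/6) = 1.
Take π_1 proportional to 1; then unnormalized π = (1, 3/8, 3/8). Normalize by dividing by the sum 7/4:
  π = (4/7, 3/14, 3/14).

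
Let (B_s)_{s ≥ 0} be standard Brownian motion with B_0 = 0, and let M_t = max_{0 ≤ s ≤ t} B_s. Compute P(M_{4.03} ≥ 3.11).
P(M_{4.03} ≥ 3.11) = 2·P(B_{4.03} ≥ 3.11) = 2(1 − Φ(3.11/√4.03)) ≈ 0.1213

By the reflection principle for Brownian motion, P(M_t ≥ a) = 2 · P(B_t ≥ a) for a ≥ 0. Since B_t ~ N(0, t), P(B_t ≥ 3.11) = 1 − Φ(3.11/√t) = 1 − Φ(3.11/√4.03) = 1 − Φ(1.5492). So
  P(M_{4.03} ≥ 3.11) = 2(1 − Φ(1.5492)) ≈ 0.1213.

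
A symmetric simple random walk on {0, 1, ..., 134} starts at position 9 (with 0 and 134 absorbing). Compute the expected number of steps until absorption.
E[τ | X_0 = 9] = 1125

Let v_k = E[τ | X_0 = k]. Boundary: v_0 = v_134 = 0. Recurrence: v_k = 1 + (v_{k-1} + v_{k+1})/2 for 1 ≤ k ≤ 133. The particular solution to v_k − (v_{k-1} + v_{k+1})/2 = 1 is v_k = −k^2. Adding homogeneous solution A + B k and matching boundaries gives v_k = k (134 − k). Substituting k = 9: v_9 = 9 · 125 = 1125.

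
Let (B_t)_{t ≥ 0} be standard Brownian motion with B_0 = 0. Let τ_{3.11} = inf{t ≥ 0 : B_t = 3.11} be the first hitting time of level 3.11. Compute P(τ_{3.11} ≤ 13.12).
P(τ_{3.11} ≤ 13.12) = 2(1 − Φ(3.11/√13.12)) = 2(1 − Φ(0.8586)) ≈ 0.3906

By the reflection principle for standard BM, P(τ_b ≤ t) = 2 · P(B_t ≥ b). Since B_t ~ N(0, t), P(B_t ≥ 3.11) = 1 − Φ(3.11/√t) = 1 − Φ(3.11/√13.12) = 1 − Φ(0.8586) ≈ 0.19528. Doubling: P(τ_{3.11} ≤ 13.12) ≈ 2 · 0.19528 = 0.39056 ≈ 0.3906.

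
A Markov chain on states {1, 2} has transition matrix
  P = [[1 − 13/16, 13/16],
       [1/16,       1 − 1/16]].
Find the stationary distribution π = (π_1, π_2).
π_1 = 1/14, π_2 = 13/14

Solve πP = π with π_1 + π_2 = 1. From πP = π: π_1 · (1 − 13/16) + π_2 · 1/16 = π_1 ⇒ π_2 · 1/16 = π_1 · 13/16 ⇒ π_2/π_1 = (13/16)/(1/16) = 13. Together with π_1 + π_2 = 1:
  π_1 = (1/16)/(13/16 + 1/16) = (1/16)/(7/8) = 1/14,
  π_2 = (13/16)/(13/16 + 1/16) = (13/16)/(7/8) = 13/14.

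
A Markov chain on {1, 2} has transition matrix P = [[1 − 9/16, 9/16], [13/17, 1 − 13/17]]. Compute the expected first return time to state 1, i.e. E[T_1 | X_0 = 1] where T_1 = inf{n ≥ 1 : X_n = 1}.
E[T_1 | X_0 = 1] = 1/π_1 = 361/208

For an irreducible recurrent Markov chain with stationary distribution π, E[T_i | X_0 = i] = 1/π_i (Kac's formula). Here π_1 = (13/17)/(9/16 + 13/17) = (13/17)/(361/272) = 208/361, so E[T_1 | X_0 = 1] = 1/π_1 = (9/16 + 13/17)/(13/17) = (361/272)/(13/17) = 361/208.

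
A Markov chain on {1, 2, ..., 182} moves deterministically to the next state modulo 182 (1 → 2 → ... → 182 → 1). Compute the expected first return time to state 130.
E[T_130 | X_0 = 130] = 182

The chain cycles deterministically, so starting at state 130 it returns in exactly 182 steps. Equivalently, the stationary distribution is uniform π_j = 1/182 for every state j, so by Kac's formula E[T_130] = 1/π_130 = 182.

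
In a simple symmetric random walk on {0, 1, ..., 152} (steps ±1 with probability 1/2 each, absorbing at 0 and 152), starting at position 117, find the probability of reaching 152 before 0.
P(hit 152 before 0) = 117/152

Let u_k = P(hit 152 before 0 | start at k). Then u_0 = 0, u_152 = 1, and u_k = u_{k-1}/2 + u_{k+1}/2 for 1 ≤ k ≤ 151. This harmonic recurrence is solved by u_k = k/152, giving u_117 = 117/152.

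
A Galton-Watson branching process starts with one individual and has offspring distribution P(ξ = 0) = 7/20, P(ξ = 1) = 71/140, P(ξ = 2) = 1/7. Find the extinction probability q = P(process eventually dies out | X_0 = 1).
q = 1

Mean offspring μ = 0·7/20 + 1·71/140 + 2·1/7 = 111/140 ≤ 1. For μ ≤ 1 with offspring not concentrated at 1, the Galton-Watson process goes extinct almost surely, so q = 1.
(Algebraic check: The pgf is f(s) = 7/20 + 71/140·s + 1/7·s². The extinction probability q is the smallest fixed point of f in [0, 1]. Setting s = f(s):
  1/7·s² + (71/140 − 1)·s + 7/20 = 0
  1/7·s² − (7/20 + 1/7)·s + 7/20 = 0
which factors as (s − 1)·(1/7·s − 7/20) = 0, giving roots s = 1 and s = (7/20)/(1/7) = 49/20. Since 49/20 ≥ 1, the smallest root in [0, 1] is s = 1.)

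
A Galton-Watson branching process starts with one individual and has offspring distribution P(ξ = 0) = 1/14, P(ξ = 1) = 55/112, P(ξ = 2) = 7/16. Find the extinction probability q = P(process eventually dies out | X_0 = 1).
q = 8/49

The pgf is f(s) = 1/14 + 55/112·s + 7/16·s². The extinction probability q is the smallest fixed point of f in [0, 1]. Setting s = f(s):
  7/16·s² + (55/112 − 1)·s + 1/14 = 0
  7/16·s² − (1/14 + 7/16)·s + 1/14 = 0
which factors as (s − 1)·(7/16·s − 1/14) = 0, giving roots s = 1 and s = (1/14)/(7/16) = 8/49.
Mean offspring μ = 55/112 + 2·7/16 = 153/112 > 1 (supercritical), so q < 1. The extinction probability is the smaller root: q = (1/14)/(7/16) = 8/49.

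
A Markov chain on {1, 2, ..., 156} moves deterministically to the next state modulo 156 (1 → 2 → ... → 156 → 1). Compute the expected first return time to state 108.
E[T_108 | X_0 = 108] = 156

The chain cycles deterministically, so starting at state 108 it returns in exactly 156 steps. Equivalently, the stationary distribution is uniform π_j = 1/156 for every state j, so by Kac's formula E[T_108] = 1/π_108 = 156.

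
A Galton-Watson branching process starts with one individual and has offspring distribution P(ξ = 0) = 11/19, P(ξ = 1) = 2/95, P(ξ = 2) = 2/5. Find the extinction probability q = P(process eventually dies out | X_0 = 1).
q = 1

Mean offspring μ = 0·11/19 + 1·2/95 + 2·2/5 = 78/95 ≤ 1. For μ ≤ 1 with offspring not concentrated at 1, the Galton-Watson process goes extinct almost surely, so q = 1.
(Algebraic check: The pgf is f(s) = 11/19 + 2/95·s + 2/5·s². The extinction probability q is the smallest fixed point of f in [0, 1]. Setting s = f(s):
  2/5·s² + (2/95 − 1)·s + 11/19 = 0
  2/5·s² − (11/19 + 2/5)·s + 11/19 = 0
which factors as (s − 1)·(2/5·s − 11/19) = 0, giving roots s = 1 and s = (11/19)/(2/5) = 55/38. Since 55/38 ≥ 1, the smallest root in [0, 1] is s = 1.)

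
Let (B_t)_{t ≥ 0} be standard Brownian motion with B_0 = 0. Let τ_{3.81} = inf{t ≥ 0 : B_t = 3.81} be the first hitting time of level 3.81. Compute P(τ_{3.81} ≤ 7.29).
P(τ_{3.81} ≤ 7.29) = 2(1 − Φ(3.81/√7.29)) = 2(1 − Φ(1.4111)) ≈ 0.1582

By the reflection principle for standard BM, P(τ_b ≤ t) = 2 · P(B_t ≥ b). Since B_t ~ N(0, t), P(B_t ≥ 3.81) = 1 − Φ(3.81/√t) = 1 − Φ(3.81/√7.29) = 1 − Φ(1.4111) ≈ 0.07911. Doubling: P(τ_{3.81} ≤ 7.29) ≈ 2 · 0.07911 = 0.15822 ≈ 0.1582.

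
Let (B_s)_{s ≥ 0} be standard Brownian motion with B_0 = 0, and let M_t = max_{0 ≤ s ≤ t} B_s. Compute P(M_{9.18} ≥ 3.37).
P(M_{9.18} ≥ 3.37) = 2·P(B_{9.18} ≥ 3.37) = 2(1 − Φ(3.37/√9.18)) ≈ 0.2660

By the reflection principle for Brownian motion, P(M_t ≥ a) = 2 · P(B_t ≥ a) for a ≥ 0. Since B_t ~ N(0, t), P(B_t ≥ 3.37) = 1 − Φ(3.37/√t) = 1 − Φ(3.37/√9.18) = 1 − Φ(1.1123). So
  P(M_{9.18} ≥ 3.37) = 2(1 − Φ(1.1123)) ≈ 0.2660.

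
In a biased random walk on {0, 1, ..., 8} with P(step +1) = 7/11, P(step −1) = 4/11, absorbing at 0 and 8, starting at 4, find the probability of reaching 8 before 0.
P(hit 8 before 0) = (1 − (4/7)^4) / (1 − (4/7)^8) = 2401/2657

Let u_k denote P(reach 8 before 0 | start at k). Boundary: u_0 = 0, u_8 = 1. Recurrence: u_k = 7/11·u_{k+1} + 4/11·u_{k-1} for 1 ≤ k ≤ 7. Try u_k = A + B·r^k with r = q/p = (4/11)/(7/11) = 4/7. Substitution satisfies the recurrence; boundary conditions give:
  u_k = (1 − r^k) / (1 − r^N) = (1 − (4/7)^4) / (1 − (4/7)^8) = 2401/2657.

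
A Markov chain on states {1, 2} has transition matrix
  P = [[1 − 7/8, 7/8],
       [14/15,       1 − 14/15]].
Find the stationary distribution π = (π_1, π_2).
π_1 = 16/31, π_2 = 15/31

Solve πP = π with π_1 + π_2 = 1. From πP = π: π_1 · (1 − 7/8) + π_2 · 14/15 = π_1 ⇒ π_2 · 14/15 = π_1 · 7/8 ⇒ π_2/π_1 = (7/8)/(14/15) = 15/16. Together with π_1 + π_2 = 1:
  π_1 = (14/15)/(7/8 + 14/15) = (14/15)/(217/120) = 16/31,
  π_2 = (7/8)/(7/8 + 14/15) = (7/8)/(217/120) = 15/31.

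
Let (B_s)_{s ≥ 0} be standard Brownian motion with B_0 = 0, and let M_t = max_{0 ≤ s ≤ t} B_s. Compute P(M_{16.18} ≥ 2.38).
P(M_{16.18} ≥ 2.38) = 2·P(B_{16.18} ≥ 2.38) = 2(1 − Φ(2.38/√16.18)) ≈ 0.5541

By the reflection principle for Brownian motion, P(M_t ≥ a) = 2 · P(B_t ≥ a) for a ≥ 0. Since B_t ~ N(0, t), P(B_t ≥ 2.38) = 1 − Φ(2.38/√t) = 1 − Φ(2.38/√16.18) = 1 − Φ(0.5917). So
  P(M_{16.18} ≥ 2.38) = 2(1 − Φ(0.5917)) ≈ 0.5541.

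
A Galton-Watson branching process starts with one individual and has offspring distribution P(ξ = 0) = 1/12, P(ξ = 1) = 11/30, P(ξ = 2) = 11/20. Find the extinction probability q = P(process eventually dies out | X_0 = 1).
q = 5/33

The pgf is f(s) = 1/12 + 11/30·s + 11/20·s². The extinction probability q is the smallest fixed point of f in [0, 1]. Setting s = f(s):
  11/20·s² + (11/30 − 1)·s + 1/12 = 0
  11/20·s² − (1/12 + 11/20)·s + 1/12 = 0
which factors as (s − 1)·(11/20·s − 1/12) = 0, giving roots s = 1 and s = (1/12)/(11/20) = 5/33.
Mean offspring μ = 11/30 + 2·11/20 = 22/15 > 1 (supercritical), so q < 1. The extinction probability is the smaller root: q = (1/12)/(11/20) = 5/33.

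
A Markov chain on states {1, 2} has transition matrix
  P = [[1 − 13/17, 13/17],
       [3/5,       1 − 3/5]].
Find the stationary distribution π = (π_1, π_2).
π_1 = 51/116, π_2 = 65/116

Solve πP = π with π_1 + π_2 = 1. From πP = π: π_1 · (1 − 13/17) + π_2 · 3/5 = π_1 ⇒ π_2 · 3/5 = π_1 · 13/17 ⇒ π_2/π_1 = (13/17)/(3/5) = 65/51. Together with π_1 + π_2 = 1:
  π_1 = (3/5)/(13/17 + 3/5) = (3/5)/(116/85) = 51/116,
  π_2 = (13/17)/(13/17 + 3/5) = (13/17)/(116/85) = 65/116.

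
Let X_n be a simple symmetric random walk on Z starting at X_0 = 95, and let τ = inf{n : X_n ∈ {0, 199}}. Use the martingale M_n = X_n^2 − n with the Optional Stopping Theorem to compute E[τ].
E[τ] = 9880

M_n = X_n^2 − n is a martingale (since E[X_{n+1}^2 | F_n] = X_n^2 + 1). By OST (τ has finite mean in a bounded region), E[M_τ] = E[M_0] = X_0^2 − 0 = 95^2 = 9025. Also E[M_τ] = E[X_τ^2] − E[τ]. The walk exits at 0 or 199, with P(hit 199 first) = 95/199, so E[X_τ^2] = 199^2 · 95/199 + 0 = 18905. Thus E[τ] = E[X_τ^2] − E[M_τ] = 18905 − 9025 = 9880 = 95(199 − 95) = 9880.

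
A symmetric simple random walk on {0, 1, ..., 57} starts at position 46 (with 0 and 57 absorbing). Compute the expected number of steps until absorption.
E[τ | X_0 = 46] = 506

Let v_k = E[τ | X_0 = k]. Boundary: v_0 = v_57 = 0. Recurrence: v_k = 1 + (v_{k-1} + v_{k+1})/2 for 1 ≤ k ≤ 56. The particular solution to v_k − (v_{k-1} + v_{k+1})/2 = 1 is v_k = −k^2. Adding homogeneous solution A + B k and matching boundaries gives v_k = k (57 − k). Substituting k = 46: v_46 = 46 · 11 = 506.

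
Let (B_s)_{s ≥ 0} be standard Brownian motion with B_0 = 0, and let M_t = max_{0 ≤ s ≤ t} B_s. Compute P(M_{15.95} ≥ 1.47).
P(M_{15.95} ≥ 1.47) = 2·P(B_{15.95} ≥ 1.47) = 2(1 − Φ(1.47/√15.95)) ≈ 0.7128

By the reflection principle for Brownian motion, P(M_t ≥ a) = 2 · P(B_t ≥ a) for a ≥ 0. Since B_t ~ N(0, t), P(B_t ≥ 1.47) = 1 − Φ(1.47/√t) = 1 − Φ(1.47/√15.95) = 1 − Φ(0.3681). So
  P(M_{15.95} ≥ 1.47) = 2(1 − Φ(0.3681)) ≈ 0.7128.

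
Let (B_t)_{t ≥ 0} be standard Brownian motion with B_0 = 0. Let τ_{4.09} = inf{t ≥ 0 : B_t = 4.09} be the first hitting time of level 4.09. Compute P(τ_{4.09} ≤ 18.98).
P(τ_{4.09} ≤ 18.98) = 2(1 − Φ(4.09/√18.98)) = 2(1 − Φ(0.9388)) ≈ 0.3478

By the reflection principle for standard BM, P(τ_b ≤ t) = 2 · P(B_t ≥ b). Since B_t ~ N(0, t), P(B_t ≥ 4.09) = 1 − Φ(4.09/√t) = 1 − Φ(4.09/√18.98) = 1 − Φ(0.9388) ≈ 0.17392. Doubling: P(τ_{4.09} ≤ 18.98) ≈ 2 · 0.17392 = 0.34784 ≈ 0.3478.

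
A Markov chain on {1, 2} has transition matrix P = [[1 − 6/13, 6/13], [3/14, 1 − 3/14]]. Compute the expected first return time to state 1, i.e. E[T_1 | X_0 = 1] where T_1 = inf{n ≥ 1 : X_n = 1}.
E[T_1 | X_0 = 1] = 1/π_1 = 41/13

For an irreducible recurrent Markov chain with stationary distribution π, E[T_i | X_0 = i] = 1/π_i (Kac's formula). Here π_1 = (3/14)/(6/13 + 3/14) = (3/14)/(123/182) = 13/41, so E[T_1 | X_0 = 1] = 1/π_1 = (6/13 + 3/14)/(3/14) = (123/182)/(3/14) = 41/13.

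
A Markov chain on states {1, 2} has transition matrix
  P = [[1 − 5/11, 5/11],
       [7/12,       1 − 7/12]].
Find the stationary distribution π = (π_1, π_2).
π_1 = 77/137, π_2 = 60/137

Solve πP = π with π_1 + π_2 = 1. From πP = π: π_1 · (1 − 5/11) + π_2 · 7/12 = π_1 ⇒ π_2 · 7/12 = π_1 · 5/11 ⇒ π_2/π_1 = (5/11)/(7/12) = 60/77. Together with π_1 + π_2 = 1:
  π_1 = (7/12)/(5/11 + 7/12) = (7/12)/(137/132) = 77/137,
  π_2 = (5/11)/(5/11 + 7/12) = (5/11)/(137/132) = 60/137.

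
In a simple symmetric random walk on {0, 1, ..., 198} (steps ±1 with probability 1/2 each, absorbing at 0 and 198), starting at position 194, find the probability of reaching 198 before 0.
P(hit 198 before 0) = 194/198 = 97/99

Let u_k = P(hit 198 before 0 | start at k). Then u_0 = 0, u_198 = 1, and u_k = u_{k-1}/2 + u_{k+1}/2 for 1 ≤ k ≤ 197. This harmonic recurrence is solved by u_k = k/198, giving u_194 = 194/198 = 97/99.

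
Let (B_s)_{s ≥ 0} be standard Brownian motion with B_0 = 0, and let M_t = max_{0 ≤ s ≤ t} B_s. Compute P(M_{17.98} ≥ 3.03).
P(M_{17.98} ≥ 3.03) = 2·P(B_{17.98} ≥ 3.03) = 2(1 − Φ(3.03/√17.98)) ≈ 0.4749

By the reflection principle for Brownian motion, P(M_t ≥ a) = 2 · P(B_t ≥ a) for a ≥ 0. Since B_t ~ N(0, t), P(B_t ≥ 3.03) = 1 − Φ(3.03/√t) = 1 − Φ(3.03/√17.98) = 1 − Φ(0.7146). So
  P(M_{17.98} ≥ 3.03) = 2(1 − Φ(0.7146)) ≈ 0.4749.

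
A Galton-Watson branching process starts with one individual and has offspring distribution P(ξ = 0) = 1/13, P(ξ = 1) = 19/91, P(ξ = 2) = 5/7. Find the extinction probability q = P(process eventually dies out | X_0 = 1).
q = 7/65

The pgf is f(s) = 1/13 + 19/91·s + 5/7·s². The extinction probability q is the smallest fixed point of f in [0, 1]. Setting s = f(s):
  5/7·s² + (19/91 − 1)·s + 1/13 = 0
  5/7·s² − (1/13 + 5/7)·s + 1/13 = 0
which factors as (s − 1)·(5/7·s − 1/13) = 0, giving roots s = 1 and s = (1/13)/(5/7) = 7/65.
Mean offspring μ = 19/91 + 2·5/7 = 149/91 > 1 (supercritical), so q < 1. The extinction probability is the smaller root: q = (1/13)/(5/7) = 7/65.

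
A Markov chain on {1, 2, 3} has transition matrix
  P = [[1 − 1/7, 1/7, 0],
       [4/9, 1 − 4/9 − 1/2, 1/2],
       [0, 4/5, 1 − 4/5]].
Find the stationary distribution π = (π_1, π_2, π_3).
π = (224/341, 72/341, 45/341)

This is a birth-death chain on three states, which satisfies detailed balance: π_1 · P_{12} = π_2 · P_{21} and π_2 · P_{23} = π_3 · P_{32}.
From π_1 · 1/7 = π_2 · 4/9: π_2/π_1 = (1/7)/(4/9) = 9/28.
From π_2 · 1/2 = π_3 · 4/5: π_3/π_2 = (1/2)/(4/5) = 5/8.
Take π_1 proportional to 1; then unnormalized π = (1, 9/28, 45/224). Normalize by dividing by the sum 341/224:
  π = (224/341, 72/341, 45/341).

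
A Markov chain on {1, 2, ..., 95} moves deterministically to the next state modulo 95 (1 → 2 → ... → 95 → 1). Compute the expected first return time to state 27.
E[T_27 | X_0 = 27] = 95

The chain cycles deterministically, so starting at state 27 it returns in exactly 95 steps. Equivalently, the stationary distribution is uniform π_j = 1/95 for every state j, so by Kac's formula E[T_27] = 1/π_27 = 95.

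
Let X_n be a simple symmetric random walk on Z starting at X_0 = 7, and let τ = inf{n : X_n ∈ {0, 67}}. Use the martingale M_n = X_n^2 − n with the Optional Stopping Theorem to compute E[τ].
E[τ] = 420

M_n = X_n^2 − n is a martingale (since E[X_{n+1}^2 | F_n] = X_n^2 + 1). By OST (τ has finite mean in a bounded region), E[M_τ] = E[M_0] = X_0^2 − 0 = 7^2 = 49. Also E[M_τ] = E[X_τ^2] − E[τ]. The walk exits at 0 or 67, with P(hit 67 first) = 7/67, so E[X_τ^2] = 67^2 · 7/67 + 0 = 469. Thus E[τ] = E[X_τ^2] − E[M_τ] = 469 − 49 = 420 = 7(67 − 7) = 420.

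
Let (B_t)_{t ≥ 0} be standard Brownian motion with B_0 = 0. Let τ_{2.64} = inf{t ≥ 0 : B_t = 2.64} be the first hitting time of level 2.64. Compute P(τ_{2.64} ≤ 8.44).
P(τ_{2.64} ≤ 8.44) = 2(1 − Φ(2.64/√8.44)) = 2(1 − Φ(0.9087)) ≈ 0.3635

By the reflection principle for standard BM, P(τ_b ≤ t) = 2 · P(B_t ≥ b). Since B_t ~ N(0, t), P(B_t ≥ 2.64) = 1 − Φ(2.64/√t) = 1 − Φ(2.64/√8.44) = 1 − Φ(0.9087) ≈ 0.18175. Doubling: P(τ_{2.64} ≤ 8.44) ≈ 2 · 0.18175 = 0.36350 ≈ 0.3635.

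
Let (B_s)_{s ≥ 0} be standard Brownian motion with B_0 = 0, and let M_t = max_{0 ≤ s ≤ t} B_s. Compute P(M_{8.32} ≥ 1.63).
P(M_{8.32} ≥ 1.63) = 2·P(B_{8.32} ≥ 1.63) = 2(1 − Φ(1.63/√8.32)) ≈ 0.5720

By the reflection principle for Brownian motion, P(M_t ≥ a) = 2 · P(B_t ≥ a) for a ≥ 0. Since B_t ~ N(0, t), P(B_t ≥ 1.63) = 1 − Φ(1.63/√t) = 1 − Φ(1.63/√8.32) = 1 − Φ(0.5651). So
  P(M_{8.32} ≥ 1.63) = 2(1 − Φ(0.5651)) ≈ 0.5720.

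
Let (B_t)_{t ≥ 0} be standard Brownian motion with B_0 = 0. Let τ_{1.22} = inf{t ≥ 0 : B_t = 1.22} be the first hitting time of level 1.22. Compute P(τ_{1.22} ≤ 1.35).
P(τ_{1.22} ≤ 1.35) = 2(1 − Φ(1.22/√1.35)) = 2(1 − Φ(1.0500)) ≈ 0.2937

By the reflection principle for standard BM, P(τ_b ≤ t) = 2 · P(B_t ≥ b). Since B_t ~ N(0, t), P(B_t ≥ 1.22) = 1 − Φ(1.22/√t) = 1 − Φ(1.22/√1.35) = 1 − Φ(1.0500) ≈ 0.14686. Doubling: P(τ_{1.22} ≤ 1.35) ≈ 2 · 0.14686 = 0.29372 ≈ 0.2937.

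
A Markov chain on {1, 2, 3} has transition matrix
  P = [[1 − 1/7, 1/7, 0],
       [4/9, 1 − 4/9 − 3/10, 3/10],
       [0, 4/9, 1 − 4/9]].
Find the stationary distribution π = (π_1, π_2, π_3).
π = (1120/1723, 360/1723, 243/1723)

This is a birth-death chain on three states, which satisfies detailed balance: π_1 · P_{12} = π_2 · P_{21} and π_2 · P_{23} = π_3 · P_{32}.
From π_1 · 1/7 = π_2 · 4/9: π_2/π_1 = (1/7)/(4/9) = 9/28.
From π_2 · 3/10 = π_3 · 4/9: π_3/π_2 = (3/10)/(4/9) = 27/40.
Take π_1 proportional to 1; then unnormalized π = (1, 9/28, 243/1120). Normalize by dividing by the sum 1723/1120:
  π = (1120/1723, 360/1723, 243/1723).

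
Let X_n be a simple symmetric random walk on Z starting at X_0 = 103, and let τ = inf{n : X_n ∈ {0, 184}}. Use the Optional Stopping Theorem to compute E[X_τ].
E[X_τ] = 103

X_n is a martingale and τ is a bounded-mean stopping time (indeed τ is finite a.s. with bounded expectation since the walk is in a bounded region). By the OST, E[X_τ] = E[X_0] = 103. Equivalently: E[X_τ] = 184 · P(hit 184 first) + 0 · P(hit 0 first) = 184 · (103/184) = 103.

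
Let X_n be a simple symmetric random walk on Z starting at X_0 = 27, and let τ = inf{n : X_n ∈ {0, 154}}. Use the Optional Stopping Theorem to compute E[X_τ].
E[X_τ] = 27

X_n is a martingale and τ is a bounded-mean stopping time (indeed τ is finite a.s. with bounded expectation since the walk is in a bounded region). By the OST, E[X_τ] = E[X_0] = 27. Equivalently: E[X_τ] = 154 · P(hit 154 first) + 0 · P(hit 0 first) = 154 · (27/154) = 27.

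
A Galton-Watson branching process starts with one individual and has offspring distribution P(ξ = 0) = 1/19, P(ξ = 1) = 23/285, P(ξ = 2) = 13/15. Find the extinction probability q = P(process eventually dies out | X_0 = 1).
q = 15/247

The pgf is f(s) = 1/19 + 23/285·s + 13/15·s². The extinction probability q is the smallest fixed point of f in [0, 1]. Setting s = f(s):
  13/15·s² + (23/285 − 1)·s + 1/19 = 0
  13/15·s² − (1/19 + 13/15)·s + 1/19 = 0
which factors as (s − 1)·(13/15·s − 1/19) = 0, giving roots s = 1 and s = (1/19)/(13/15) = 15/247.
Mean offspring μ = 23/285 + 2·13/15 = 517/285 > 1 (supercritical), so q < 1. The extinction probability is the smaller root: q = (1/19)/(13/15) = 15/247.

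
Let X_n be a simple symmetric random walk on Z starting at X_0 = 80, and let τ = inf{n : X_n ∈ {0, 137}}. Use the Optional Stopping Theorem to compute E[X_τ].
E[X_τ] = 80

X_n is a martingale and τ is a bounded-mean stopping time (indeed τ is finite a.s. with bounded expectation since the walk is in a bounded region). By the OST, E[X_τ] = E[X_0] = 80. Equivalently: E[X_τ] = 137 · P(hit 137 first) + 0 · P(hit 0 first) = 137 · (80/137) = 80.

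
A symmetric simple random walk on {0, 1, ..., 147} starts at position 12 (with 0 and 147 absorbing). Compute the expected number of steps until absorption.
E[τ | X_0 = 12] = 1620

Let v_k = E[τ | X_0 = k]. Boundary: v_0 = v_147 = 0. Recurrence: v_k = 1 + (v_{k-1} + v_{k+1})/2 for 1 ≤ k ≤ 146. The particular solution to v_k − (v_{k-1} + v_{k+1})/2 = 1 is v_k = −k^2. Adding homogeneous solution A + B k and matching boundaries gives v_k = k (147 − k). Substituting k = 12: v_12 = 12 · 135 = 1620.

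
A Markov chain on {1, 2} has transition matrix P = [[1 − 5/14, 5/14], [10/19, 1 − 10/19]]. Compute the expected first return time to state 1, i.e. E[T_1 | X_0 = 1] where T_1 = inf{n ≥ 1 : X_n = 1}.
E[T_1 | X_0 = 1] = 1/π_1 = 47/28

For an irreducible recurrent Markov chain with stationary distribution π, E[T_i | X_0 = i] = 1/π_i (Kac's formula). Here π_1 = (10/19)/(5/14 + 10/19) = (10/19)/(235/266) = 28/47, so E[T_1 | X_0 = 1] = 1/π_1 = (5/14 + 10/19)/(10/19) = (235/266)/(10/19) = 47/28.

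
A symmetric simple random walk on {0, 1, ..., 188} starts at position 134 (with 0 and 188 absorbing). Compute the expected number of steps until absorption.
E[τ | X_0 = 134] = 7236

Let v_k = E[τ | X_0 = k]. Boundary: v_0 = v_188 = 0. Recurrence: v_k = 1 + (v_{k-1} + v_{k+1})/2 for 1 ≤ k ≤ 187. The particular solution to v_k − (v_{k-1} + v_{k+1})/2 = 1 is v_k = −k^2. Adding homogeneous solution A + B k and matching boundaries gives v_k = k (188 − k). Substituting k = 134: v_134 = 134 · 54 = 7236.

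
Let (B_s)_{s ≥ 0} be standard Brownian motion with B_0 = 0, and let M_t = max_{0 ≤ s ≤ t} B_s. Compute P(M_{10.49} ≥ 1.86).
P(M_{10.49} ≥ 1.86) = 2·P(B_{10.49} ≥ 1.86) = 2(1 − Φ(1.86/√10.49)) ≈ 0.5658

By the reflection principle for Brownian motion, P(M_t ≥ a) = 2 · P(B_t ≥ a) for a ≥ 0. Since B_t ~ N(0, t), P(B_t ≥ 1.86) = 1 − Φ(1.86/√t) = 1 − Φ(1.86/√10.49) = 1 − Φ(0.5743). So
  P(M_{10.49} ≥ 1.86) = 2(1 − Φ(0.5743)) ≈ 0.5658.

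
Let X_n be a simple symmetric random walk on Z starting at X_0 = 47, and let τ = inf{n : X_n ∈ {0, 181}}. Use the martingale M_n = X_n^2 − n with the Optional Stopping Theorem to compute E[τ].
E[τ] = 6298

M_n = X_n^2 − n is a martingale (since E[X_{n+1}^2 | F_n] = X_n^2 + 1). By OST (τ has finite mean in a bounded region), E[M_τ] = E[M_0] = X_0^2 − 0 = 47^2 = 2209. Also E[M_τ] = E[X_τ^2] − E[τ]. The walk exits at 0 or 181, with P(hit 181 first) = 47/181, so E[X_τ^2] = 181^2 · 47/181 + 0 = 8507. Thus E[τ] = E[X_τ^2] − E[M_τ] = 8507 − 2209 = 6298 = 47(181 − 47) = 6298.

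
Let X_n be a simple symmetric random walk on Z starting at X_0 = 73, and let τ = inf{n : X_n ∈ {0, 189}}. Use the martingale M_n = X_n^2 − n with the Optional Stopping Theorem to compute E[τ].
E[τ] = 8468

M_n = X_n^2 − n is a martingale (since E[X_{n+1}^2 | F_n] = X_n^2 + 1). By OST (τ has finite mean in a bounded region), E[M_τ] = E[M_0] = X_0^2 − 0 = 73^2 = 5329. Also E[M_τ] = E[X_τ^2] − E[τ]. The walk exits at 0 or 189, with P(hit 189 first) = 73/189, so E[X_τ^2] = 189^2 · 73/189 + 0 = 13797. Thus E[τ] = E[X_τ^2] − E[M_τ] = 13797 − 5329 = 8468 = 73(189 − 73) = 8468.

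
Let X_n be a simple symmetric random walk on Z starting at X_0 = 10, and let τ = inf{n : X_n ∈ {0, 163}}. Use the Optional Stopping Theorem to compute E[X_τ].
E[X_τ] = 10

X_n is a martingale and τ is a bounded-mean stopping time (indeed τ is finite a.s. with bounded expectation since the walk is in a bounded region). By the OST, E[X_τ] = E[X_0] = 10. Equivalently: E[X_τ] = 163 · P(hit 163 first) + 0 · P(hit 0 first) = 163 · (10/163) = 10.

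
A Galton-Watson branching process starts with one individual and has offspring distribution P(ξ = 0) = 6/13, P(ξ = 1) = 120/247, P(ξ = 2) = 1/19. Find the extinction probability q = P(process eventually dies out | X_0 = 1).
q = 1

Mean offspring μ = 0·6/13 + 1·120/247 + 2·1/19 = 146/247 ≤ 1. For μ ≤ 1 with offspring not concentrated at 1, the Galton-Watson process goes extinct almost surely, so q = 1.
(Algebraic check: The pgf is f(s) = 6/13 + 120/247·s + 1/19·s². The extinction probability q is the smallest fixed point of f in [0, 1]. Setting s = f(s):
  1/19·s² + (120/247 − 1)·s + 6/13 = 0
  1/19·s² − (6/13 + 1/19)·s + 6/13 = 0
which factors as (s − 1)·(1/19·s − 6/13) = 0, giving roots s = 1 and s = (6/13)/(1/19) = 114/13. Since 114/13 ≥ 1, the smallest root in [0, 1] is s = 1.)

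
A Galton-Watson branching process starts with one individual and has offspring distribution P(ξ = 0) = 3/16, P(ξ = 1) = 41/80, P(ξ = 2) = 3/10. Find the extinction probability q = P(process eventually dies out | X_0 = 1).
q = 5/8

The pgf is f(s) = 3/16 + 41/80·s + 3/10·s². The extinction probability q is the smallest fixed point of f in [0, 1]. Setting s = f(s):
  3/10·s² + (41/80 − 1)·s + 3/16 = 0
  3/10·s² − (3/16 + 3/10)·s + 3/16 = 0
which factors as (s − 1)·(3/10·s − 3/16) = 0, giving roots s = 1 and s = (3/16)/(3/10) = 5/8.
Mean offspring μ = 41/80 + 2·3/10 = 89/80 > 1 (supercritical), so q < 1. The extinction probability is the smaller root: q = (3/16)/(3/10) = 5/8.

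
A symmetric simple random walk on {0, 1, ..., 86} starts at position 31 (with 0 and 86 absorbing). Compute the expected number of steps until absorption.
E[τ | X_0 = 31] = 1705

Let v_k = E[τ | X_0 = k]. Boundary: v_0 = v_86 = 0. Recurrence: v_k = 1 + (v_{k-1} + v_{k+1})/2 for 1 ≤ k ≤ 85. The particular solution to v_k − (v_{k-1} + v_{k+1})/2 = 1 is v_k = −k^2. Adding homogeneous solution A + B k and matching boundaries gives v_k = k (86 − k). Substituting k = 31: v_31 = 31 · 55 = 1705.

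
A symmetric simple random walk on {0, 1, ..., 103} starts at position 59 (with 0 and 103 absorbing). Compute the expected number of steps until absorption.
E[τ | X_0 = 59] = 2596

Let v_k = E[τ | X_0 = k]. Boundary: v_0 = v_103 = 0. Recurrence: v_k = 1 + (v_{k-1} + v_{k+1})/2 for 1 ≤ k ≤ 102. The particular solution to v_k − (v_{k-1} + v_{k+1})/2 = 1 is v_k = −k^2. Adding homogeneous solution A + B k and matching boundaries gives v_k = k (103 − k). Substituting k = 59: v_59 = 59 · 44 = 2596.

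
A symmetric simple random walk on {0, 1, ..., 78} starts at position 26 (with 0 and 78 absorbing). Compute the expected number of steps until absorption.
E[τ | X_0 = 26] = 1352

Let v_k = E[τ | X_0 = k]. Boundary: v_0 = v_78 = 0. Recurrence: v_k = 1 + (v_{k-1} + v_{k+1})/2 for 1 ≤ k ≤ 77. The particular solution to v_k − (v_{k-1} + v_{k+1})/2 = 1 is v_k = −k^2. Adding homogeneous solution A + B k and matching boundaries gives v_k = k (78 − k). Substituting k = 26: v_26 = 26 · 52 = 1352.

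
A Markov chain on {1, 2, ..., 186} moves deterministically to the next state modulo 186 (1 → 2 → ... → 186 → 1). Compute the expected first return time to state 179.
E[T_179 | X_0 = 179] = 186

The chain cycles deterministically, so starting at state 179 it returns in exactly 186 steps. Equivalently, the stationary distribution is uniform π_j = 1/186 for every state j, so by Kac's formula E[T_179] = 1/π_179 = 186.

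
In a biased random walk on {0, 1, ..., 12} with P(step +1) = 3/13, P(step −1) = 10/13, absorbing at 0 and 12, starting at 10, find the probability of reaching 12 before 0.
P(hit 12 before 0) = (1 − (10/3)^10) / (1 − (10/3)^12) = 989005149/10989005149

Let u_k denote P(reach 12 before 0 | start at k). Boundary: u_0 = 0, u_12 = 1. Recurrence: u_k = 3/13·u_{k+1} + 10/13·u_{k-1} for 1 ≤ k ≤ 11. Try u_k = A + B·r^k with r = q/p = (10/13)/(3/13) = 10/3. Substitution satisfies the recurrence; boundary conditions give:
  u_k = (1 − r^k) / (1 − r^N) = (1 − (10/3)^10) / (1 − (10/3)^12) = 989005149/10989005149.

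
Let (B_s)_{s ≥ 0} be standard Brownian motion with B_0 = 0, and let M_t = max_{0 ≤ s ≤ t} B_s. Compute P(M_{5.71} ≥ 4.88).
P(M_{5.71} ≥ 4.88) = 2·P(B_{5.71} ≥ 4.88) = 2(1 − Φ(4.88/√5.71)) ≈ 0.0411

By the reflection principle for Brownian motion, P(M_t ≥ a) = 2 · P(B_t ≥ a) for a ≥ 0. Since B_t ~ N(0, t), P(B_t ≥ 4.88) = 1 − Φ(4.88/√t) = 1 − Φ(4.88/√5.71) = 1 − Φ(2.0422). So
  P(M_{5.71} ≥ 4.88) = 2(1 − Φ(2.0422)) ≈ 0.0411.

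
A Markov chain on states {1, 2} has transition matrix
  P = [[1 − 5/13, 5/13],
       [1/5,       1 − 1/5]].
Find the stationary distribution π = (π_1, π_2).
π_1 = 13/38, π_2 = 25/38

Solve πP = π with π_1 + π_2 = 1. From πP = π: π_1 · (1 − 5/13) + π_2 · 1/5 = π_1 ⇒ π_2 · 1/5 = π_1 · 5/13 ⇒ π_2/π_1 = (5/13)/(1/5) = 25/13. Together with π_1 + π_2 = 1:
  π_1 = (1/5)/(5/13 + 1/5) = (1/5)/(38/65) = 13/38,
  π_2 = (5/13)/(5/13 + 1/5) = (5/13)/(38/65) = 25/38.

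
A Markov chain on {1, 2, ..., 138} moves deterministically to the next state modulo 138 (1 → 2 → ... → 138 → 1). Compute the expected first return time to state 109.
E[T_109 | X_0 = 109] = 138

The chain cycles deterministically, so starting at state 109 it returns in exactly 138 steps. Equivalently, the stationary distribution is uniform π_j = 1/138 for every state j, so by Kac's formula E[T_109] = 1/π_109 = 138.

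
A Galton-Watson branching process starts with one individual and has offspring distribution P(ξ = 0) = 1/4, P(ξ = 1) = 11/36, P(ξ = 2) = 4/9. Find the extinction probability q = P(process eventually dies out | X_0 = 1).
q = 9/16

The pgf is f(s) = 1/4 + 11/36·s + 4/9·s². The extinction probability q is the smallest fixed point of f in [0, 1]. Setting s = f(s):
  4/9·s² + (11/36 − 1)·s + 1/4 = 0
  4/9·s² − (1/4 + 4/9)·s + 1/4 = 0
which factors as (s − 1)·(4/9·s − 1/4) = 0, giving roots s = 1 and s = (1/4)/(4/9) = 9/16.
Mean offspring μ = 11/36 + 2·4/9 = 43/36 > 1 (supercritical), so q < 1. The extinction probability is the smaller root: q = (1/4)/(4/9) = 9/16.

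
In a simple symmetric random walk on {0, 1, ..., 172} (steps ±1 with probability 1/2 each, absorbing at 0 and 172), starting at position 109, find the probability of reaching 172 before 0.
P(hit 172 before 0) = 109/172

Let u_k = P(hit 172 before 0 | start at k). Then u_0 = 0, u_172 = 1, and u_k = u_{k-1}/2 + u_{k+1}/2 for 1 ≤ k ≤ 171. This harmonic recurrence is solved by u_k = k/172, giving u_109 = 109/172.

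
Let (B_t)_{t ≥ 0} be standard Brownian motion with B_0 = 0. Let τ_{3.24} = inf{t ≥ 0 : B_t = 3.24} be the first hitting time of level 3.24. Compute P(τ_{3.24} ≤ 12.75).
P(τ_{3.24} ≤ 12.75) = 2(1 − Φ(3.24/√12.75)) = 2(1 − Φ(0.9074)) ≈ 0.3642

By the reflection principle for standard BM, P(τ_b ≤ t) = 2 · P(B_t ≥ b). Since B_t ~ N(0, t), P(B_t ≥ 3.24) = 1 − Φ(3.24/√t) = 1 − Φ(3.24/√12.75) = 1 − Φ(0.9074) ≈ 0.18210. Doubling: P(τ_{3.24} ≤ 12.75) ≈ 2 · 0.18210 = 0.36420 ≈ 0.3642.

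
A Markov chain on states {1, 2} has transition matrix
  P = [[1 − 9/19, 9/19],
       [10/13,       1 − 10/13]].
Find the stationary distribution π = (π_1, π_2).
π_1 = 190/307, π_2 = 117/307

Solve πP = π with π_1 + π_2 = 1. From πP = π: π_1 · (1 − 9/19) + π_2 · 10/13 = π_1 ⇒ π_2 · 10/13 = π_1 · 9/19 ⇒ π_2/π_1 = (9/19)/(10/13) = 117/190. Together with π_1 + π_2 = 1:
  π_1 = (10/13)/(9/19 + 10/13) = (10/13)/(307/247) = 190/307,
  π_2 = (9/19)/(9/19 + 10/13) = (9/19)/(307/247) = 117/307.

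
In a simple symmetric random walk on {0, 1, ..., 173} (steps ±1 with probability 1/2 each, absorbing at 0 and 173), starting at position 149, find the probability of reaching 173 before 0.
P(hit 173 before 0) = 149/173

Let u_k = P(hit 173 before 0 | start at k). Then u_0 = 0, u_173 = 1, and u_k = u_{k-1}/2 + u_{k+1}/2 for 1 ≤ k ≤ 172. This harmonic recurrence is solved by u_k = k/173, giving u_149 = 149/173.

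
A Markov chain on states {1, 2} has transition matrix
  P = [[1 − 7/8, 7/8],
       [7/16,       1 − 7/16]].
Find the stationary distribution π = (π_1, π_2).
π_1 = 1/3, π_2 = 2/3

Solve πP = π with π_1 + π_2 = 1. From πP = π: π_1 · (1 − 7/8) + π_2 · 7/16 = π_1 ⇒ π_2 · 7/16 = π_1 · 7/8 ⇒ π_2/π_1 = (7/8)/(7/16) = 2. Together with π_1 + π_2 = 1:
  π_1 = (7/16)/(7/8 + 7/16) = (7/16)/(21/16) = 1/3,
  π_2 = (7/8)/(7/8 + 7/16) = (7/8)/(21/16) = 2/3.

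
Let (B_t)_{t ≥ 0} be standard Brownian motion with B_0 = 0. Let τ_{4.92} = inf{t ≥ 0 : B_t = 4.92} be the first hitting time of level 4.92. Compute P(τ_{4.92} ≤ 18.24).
P(τ_{4.92} ≤ 18.24) = 2(1 − Φ(4.92/√18.24)) = 2(1 − Φ(1.1520)) ≈ 0.2493

By the reflection principle for standard BM, P(τ_b ≤ t) = 2 · P(B_t ≥ b). Since B_t ~ N(0, t), P(B_t ≥ 4.92) = 1 − Φ(4.92/√t) = 1 − Φ(4.92/√18.24) = 1 − Φ(1.1520) ≈ 0.12466. Doubling: P(τ_{4.92} ≤ 18.24) ≈ 2 · 0.12466 = 0.24932 ≈ 0.2493.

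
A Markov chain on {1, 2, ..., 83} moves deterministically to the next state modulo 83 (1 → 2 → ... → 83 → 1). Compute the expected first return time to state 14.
E[T_14 | X_0 = 14] = 83

The chain cycles deterministically, so starting at state 14 it returns in exactly 83 steps. Equivalently, the stationary distribution is uniform π_j = 1/83 for every state j, so by Kac's formula E[T_14] = 1/π_14 = 83.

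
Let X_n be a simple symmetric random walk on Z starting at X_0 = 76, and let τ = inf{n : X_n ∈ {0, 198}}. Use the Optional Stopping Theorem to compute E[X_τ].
E[X_τ] = 76

X_n is a martingale and τ is a bounded-mean stopping time (indeed τ is finite a.s. with bounded expectation since the walk is in a bounded region). By the OST, E[X_τ] = E[X_0] = 76. Equivalently: E[X_τ] = 198 · P(hit 198 first) + 0 · P(hit 0 first) = 198 · (76/198) = 76.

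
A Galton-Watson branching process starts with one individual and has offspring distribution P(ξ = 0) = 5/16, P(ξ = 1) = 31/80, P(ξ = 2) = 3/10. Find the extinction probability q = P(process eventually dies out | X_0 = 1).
q = 1

Mean offspring μ = 0·5/16 + 1·31/80 + 2·3/10 = 79/80 ≤ 1. For μ ≤ 1 with offspring not concentrated at 1, the Galton-Watson process goes extinct almost surely, so q = 1.
(Algebraic check: The pgf is f(s) = 5/16 + 31/80·s + 3/10·s². The extinction probability q is the smallest fixed point of f in [0, 1]. Setting s = f(s):
  3/10·s² + (31/80 − 1)·s + 5/16 = 0
  3/10·s² − (5/16 + 3/10)·s + 5/16 = 0
which factors as (s − 1)·(3/10·s − 5/16) = 0, giving roots s = 1 and s = (5/16)/(3/10) = 25/24. Since 25/24 ≥ 1, the smallest root in [0, 1] is s = 1.)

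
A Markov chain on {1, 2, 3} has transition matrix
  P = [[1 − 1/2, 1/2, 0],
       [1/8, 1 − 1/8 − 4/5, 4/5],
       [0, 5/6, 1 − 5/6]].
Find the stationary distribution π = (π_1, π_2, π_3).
π = (25/221, 100/221, 96/221)

This is a birth-death chain on three states, which satisfies detailed balance: π_1 · P_{12} = π_2 · P_{21} and π_2 · P_{23} = π_3 · P_{32}.
From π_1 · 1/2 = π_2 · 1/8: π_2/π_1 = (1/2)/(1/8) = 4.
From π_2 · 4/5 = π_3 · 5/6: π_3/π_2 = (4/5)/(5/6) = 24/25.
Take π_1 proportional to 1; then unnormalized π = (1, 4, 96/25). Normalize by dividing by the sum 221/25:
  π = (25/221, 100/221, 96/221).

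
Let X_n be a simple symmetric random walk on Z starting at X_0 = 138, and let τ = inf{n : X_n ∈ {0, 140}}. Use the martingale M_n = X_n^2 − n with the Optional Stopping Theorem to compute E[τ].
E[τ] = 276

M_n = X_n^2 − n is a martingale (since E[X_{n+1}^2 | F_n] = X_n^2 + 1). By OST (τ has finite mean in a bounded region), E[M_τ] = E[M_0] = X_0^2 − 0 = 138^2 = 19044. Also E[M_τ] = E[X_τ^2] − E[τ]. The walk exits at 0 or 140, with P(hit 140 first) = 138/140, so E[X_τ^2] = 140^2 · 138/140 + 0 = 19320. Thus E[τ] = E[X_τ^2] − E[M_τ] = 19320 − 19044 = 276 = 138(140 − 138) = 276.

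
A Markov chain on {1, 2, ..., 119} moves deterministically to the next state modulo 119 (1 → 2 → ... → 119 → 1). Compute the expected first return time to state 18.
E[T_18 | X_0 = 18] = 119

The chain cycles deterministically, so starting at state 18 it returns in exactly 119 steps. Equivalently, the stationary distribution is uniform π_j = 1/119 for every state j, so by Kac's formula E[T_18] = 1/π_18 = 119.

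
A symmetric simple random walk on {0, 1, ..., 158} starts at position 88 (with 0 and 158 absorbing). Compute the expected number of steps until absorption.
E[τ | X_0 = 88] = 6160

Let v_k = E[τ | X_0 = k]. Boundary: v_0 = v_158 = 0. Recurrence: v_k = 1 + (v_{k-1} + v_{k+1})/2 for 1 ≤ k ≤ 157. The particular solution to v_k − (v_{k-1} + v_{k+1})/2 = 1 is v_k = −k^2. Adding homogeneous solution A + B k and matching boundaries gives v_k = k (158 − k). Substituting k = 88: v_88 = 88 · 70 = 6160.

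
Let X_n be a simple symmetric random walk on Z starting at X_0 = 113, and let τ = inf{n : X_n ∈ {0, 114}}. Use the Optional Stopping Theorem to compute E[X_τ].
E[X_τ] = 113

X_n is a martingale and τ is a bounded-mean stopping time (indeed τ is finite a.s. with bounded expectation since the walk is in a bounded region). By the OST, E[X_τ] = E[X_0] = 113. Equivalently: E[X_τ] = 114 · P(hit 114 first) + 0 · P(hit 0 first) = 114 · (113/114) = 113.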